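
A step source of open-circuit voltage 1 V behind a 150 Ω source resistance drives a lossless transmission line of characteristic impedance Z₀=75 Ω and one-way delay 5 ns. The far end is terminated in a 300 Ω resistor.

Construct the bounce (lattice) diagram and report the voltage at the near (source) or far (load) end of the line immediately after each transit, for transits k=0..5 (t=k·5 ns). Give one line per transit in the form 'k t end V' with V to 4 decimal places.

0 0 source 0.3333
1 5 load 0.5333
2 10 source 0.6000
3 15 load 0.6400
4 20 source 0.6533
5 25 load 0.6613

Γ_L=0.600000, Γ_S=0.333333; launch V₁=1·75/225=0.333333
k=0 src: V=0.3333
k=1 load: inc=0.333333, refl=0.333333·0.600000=0.2000; V=0.000000+0.333333+0.200000=0.5333
k=2 src: inc=0.200000, refl=0.200000·0.333333=0.0667; V=0.333333+0.200000+0.066667=0.6000
k=3 load: inc=0.066667, refl=0.066667·0.600000=0.0400; V=0.533333+0.066667+0.040000=0.6400
k=4 src: inc=0.040000, refl=0.040000·0.333333=0.0133; V=0.600000+0.040000+0.013333=0.6533
k=5 load: inc=0.013333, refl=0.013333·0.600000=0.0080; V=0.640000+0.013333+0.008000=0.6613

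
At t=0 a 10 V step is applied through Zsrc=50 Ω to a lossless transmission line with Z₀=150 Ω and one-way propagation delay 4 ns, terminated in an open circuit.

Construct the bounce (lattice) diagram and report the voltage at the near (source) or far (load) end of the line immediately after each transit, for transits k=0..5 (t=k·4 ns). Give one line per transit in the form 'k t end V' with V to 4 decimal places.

0 0 source 7.5000
1 4 load 15.0000
2 8 source 11.2500
3 12 load 7.5000
4 16 source 9.3750
5 20 load 11.2500

Γ_L=1.000000, Γ_S=-0.500000; launch V₁=10·150/200=7.500000
k=0 src: V=7.5000
k=1 load: inc=7.500000, refl=7.500000·1.000000=7.5000; V=0.000000+7.500000+7.500000=15.0000
k=2 src: inc=7.500000, refl=7.500000·-0.500000=-3.7500; V=7.500000+7.500000+-3.750000=11.2500
k=3 load: inc=-3.750000, refl=-3.750000·1.000000=-3.7500; V=15.000000+-3.750000+-3.750000=7.5000
k=4 src: inc=-3.750000, refl=-3.750000·-0.500000=1.8750; V=11.250000+-3.750000+1.875000=9.3750
k=5 load: inc=1.875000, refl=1.875000·1.000000=1.8750; V=7.500000+1.875000+1.875000=11.2500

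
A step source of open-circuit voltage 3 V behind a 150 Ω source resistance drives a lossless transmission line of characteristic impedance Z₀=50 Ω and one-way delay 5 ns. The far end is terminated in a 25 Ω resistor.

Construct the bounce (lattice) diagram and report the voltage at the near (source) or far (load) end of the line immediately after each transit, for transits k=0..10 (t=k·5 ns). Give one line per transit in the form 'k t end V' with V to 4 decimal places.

0 0 source 0.7500
1 5 load 0.5000
2 10 source 0.3750
3 15 load 0.4167
4 20 source 0.4375
5 25 load 0.4306
6 30 source 0.4271
7 35 load 0.4282
8 40 source 0.4288
9 45 load 0.4286
10 50 source 0.4285

Γ_L=-0.333333, Γ_S=0.500000; launch V₁=3·50/200=0.750000
k=0 src: V=0.7500
k=1 load: inc=0.750000, refl=0.750000·-0.333333=-0.2500; V=0.000000+0.750000+-0.250000=0.5000
k=2 src: inc=-0.250000, refl=-0.250000·0.500000=-0.1250; V=0.750000+-0.250000+-0.125000=0.3750
k=3 load: inc=-0.125000, refl=-0.125000·-0.333333=0.0417; V=0.500000+-0.125000+0.041667=0.4167
k=4 src: inc=0.041667, refl=0.041667·0.500000=0.0208; V=0.375000+0.041667+0.020833=0.4375
k=5 load: inc=0.020833, refl=0.020833·-0.333333=-0.0069; V=0.416667+0.020833+-0.006944=0.4306
k=6 src: inc=-0.006944, refl=-0.006944·0.500000=-0.0035; V=0.437500+-0.006944+-0.003472=0.4271
k=7 load: inc=-0.003472, refl=-0.003472·-0.333333=0.0012; V=0.430556+-0.003472+0.001157=0.4282
k=8 src: inc=0.001157, refl=0.001157·0.500000=0.0006; V=0.427083+0.001157+0.000579=0.4288
k=9 load: inc=0.000579, refl=0.000579·-0.333333=-0.0002; V=0.428241+0.000579+-0.000193=0.4286
k=10 src: inc=-0.000193, refl=-0.000193·0.500000=-0.0001; V=0.428819+-0.000193+-0.000096=0.4285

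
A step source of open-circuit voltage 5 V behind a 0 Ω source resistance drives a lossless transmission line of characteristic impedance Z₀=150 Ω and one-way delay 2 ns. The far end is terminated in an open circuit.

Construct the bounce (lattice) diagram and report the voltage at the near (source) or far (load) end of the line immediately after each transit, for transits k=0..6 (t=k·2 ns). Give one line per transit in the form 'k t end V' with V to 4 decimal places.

0 0 source 5.0000
1 2 load 10.0000
2 4 source 5.0000
3 6 load 0.0000
4 8 source 5.0000
5 10 load 10.0000
6 12 source 5.0000

Γ_L=1.000000, Γ_S=-1.000000; launch V₁=5·150/150=5.000000
k=0 src: V=5.0000
k=1 load: inc=5.000000, refl=5.000000·1.000000=5.0000; V=0.000000+5.000000+5.000000=10.0000
k=2 src: inc=5.000000, refl=5.000000·-1.000000=-5.0000; V=5.000000+5.000000+-5.000000=5.0000
k=3 load: inc=-5.000000, refl=-5.000000·1.000000=-5.0000; V=10.000000+-5.000000+-5.000000=0.0000
k=4 src: inc=-5.000000, refl=-5.000000·-1.000000=5.0000; V=5.000000+-5.000000+5.000000=5.0000
k=5 load: inc=5.000000, refl=5.000000·1.000000=5.0000; V=0.000000+5.000000+5.000000=10.0000
k=6 src: inc=5.000000, refl=5.000000·-1.000000=-5.0000; V=5.000000+5.000000+-5.000000=5.0000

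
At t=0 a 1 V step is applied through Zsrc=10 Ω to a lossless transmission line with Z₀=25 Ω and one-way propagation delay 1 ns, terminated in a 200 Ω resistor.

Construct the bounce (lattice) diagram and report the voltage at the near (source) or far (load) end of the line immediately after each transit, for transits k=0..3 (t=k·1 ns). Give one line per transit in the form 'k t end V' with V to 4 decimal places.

Γ_L=0.777778, Γ_S=-0.428571; launch V₁=1·25/35=0.714286
k=0 src: V=0.7143
k=1 load: inc=0.714286, refl=0.714286·0.777778=0.5556; V=0.000000+0.714286+0.555556=1.2698
k=2 src: inc=0.555556, refl=0.555556·-0.428571=-0.2381; V=0.714286+0.555556+-0.238095=1.0317
k=3 load: inc=-0.238095, refl=-0.238095·0.777778=-0.1852; V=1.269841+-0.238095+-0.185185=0.8466

0 0 source 0.7143
1 1 load 1.2698
2 2 source 1.0317
3 3 load 0.8466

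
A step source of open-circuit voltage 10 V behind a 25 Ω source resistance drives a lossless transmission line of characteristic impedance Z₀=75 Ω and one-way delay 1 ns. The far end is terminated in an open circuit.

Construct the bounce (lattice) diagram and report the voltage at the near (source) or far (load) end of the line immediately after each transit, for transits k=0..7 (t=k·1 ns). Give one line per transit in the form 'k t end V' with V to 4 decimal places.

Γ_L=1.000000, Γ_S=-0.500000; launch V₁=10·75/100=7.500000
k=0 src: V=7.5000
k=1 load: inc=7.500000, refl=7.500000·1.000000=7.5000; V=0.000000+7.500000+7.500000=15.0000
k=2 src: inc=7.500000, refl=7.500000·-0.500000=-3.7500; V=7.500000+7.500000+-3.750000=11.2500
k=3 load: inc=-3.750000, refl=-3.750000·1.000000=-3.7500; V=15.000000+-3.750000+-3.750000=7.5000
k=4 src: inc=-3.750000, refl=-3.750000·-0.500000=1.8750; V=11.250000+-3.750000+1.875000=9.3750
k=5 load: inc=1.875000, refl=1.875000·1.000000=1.8750; V=7.500000+1.875000+1.875000=11.2500
k=6 src: inc=1.875000, refl=1.875000·-0.500000=-0.9375; V=9.375000+1.875000+-0.937500=10.3125
k=7 load: inc=-0.937500, refl=-0.937500·1.000000=-0.9375; V=11.250000+-0.937500+-0.937500=9.3750

0 0 source 7.5000
1 1 load 15.0000
2 2 source 11.2500
3 3 load 7.5000
4 4 source 9.3750
5 5 load 11.2500
6 6 source 10.3125
7 7 load 9.3750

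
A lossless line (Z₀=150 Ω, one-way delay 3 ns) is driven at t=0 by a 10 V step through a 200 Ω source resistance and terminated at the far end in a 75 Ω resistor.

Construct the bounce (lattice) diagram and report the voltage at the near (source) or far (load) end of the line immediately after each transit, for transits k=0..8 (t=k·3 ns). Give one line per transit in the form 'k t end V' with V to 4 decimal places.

0 0 source 4.2857
1 3 load 2.8571
2 6 source 2.6531
3 9 load 2.7211
4 12 source 2.7308
5 15 load 2.7276
6 18 source 2.7271
7 21 load 2.7273
8 24 source 2.7273

Γ_L=-0.333333, Γ_S=0.142857; launch V₁=10·150/350=4.285714
k=0 src: V=4.2857
k=1 load: inc=4.285714, refl=4.285714·-0.333333=-1.4286; V=0.000000+4.285714+-1.428571=2.8571
k=2 src: inc=-1.428571, refl=-1.428571·0.142857=-0.2041; V=4.285714+-1.428571+-0.204082=2.6531
k=3 load: inc=-0.204082, refl=-0.204082·-0.333333=0.0680; V=2.857143+-0.204082+0.068027=2.7211
k=4 src: inc=0.068027, refl=0.068027·0.142857=0.0097; V=2.653061+0.068027+0.009718=2.7308
k=5 load: inc=0.009718, refl=0.009718·-0.333333=-0.0032; V=2.721088+0.009718+-0.003239=2.7276
k=6 src: inc=-0.003239, refl=-0.003239·0.142857=-0.0005; V=2.730807+-0.003239+-0.000463=2.7271
k=7 load: inc=-0.000463, refl=-0.000463·-0.333333=0.0002; V=2.727567+-0.000463+0.000154=2.7273
k=8 src: inc=0.000154, refl=0.000154·0.142857=0.0000; V=2.727104+0.000154+0.000022=2.7273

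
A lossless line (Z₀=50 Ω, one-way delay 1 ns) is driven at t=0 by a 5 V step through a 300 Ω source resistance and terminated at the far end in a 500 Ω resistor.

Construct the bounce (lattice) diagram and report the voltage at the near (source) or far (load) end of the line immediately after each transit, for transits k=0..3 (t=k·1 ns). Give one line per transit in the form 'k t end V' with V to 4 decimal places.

Γ_L=0.818182, Γ_S=0.714286; launch V₁=5·50/350=0.714286
k=0 src: V=0.7143
k=1 load: inc=0.714286, refl=0.714286·0.818182=0.5844; V=0.000000+0.714286+0.584416=1.2987
k=2 src: inc=0.584416, refl=0.584416·0.714286=0.4174; V=0.714286+0.584416+0.417440=1.7161
k=3 load: inc=0.417440, refl=0.417440·0.818182=0.3415; V=1.298701+0.417440+0.341542=2.0577

0 0 source 0.7143
1 1 load 1.2987
2 2 source 1.7161
3 3 load 2.0577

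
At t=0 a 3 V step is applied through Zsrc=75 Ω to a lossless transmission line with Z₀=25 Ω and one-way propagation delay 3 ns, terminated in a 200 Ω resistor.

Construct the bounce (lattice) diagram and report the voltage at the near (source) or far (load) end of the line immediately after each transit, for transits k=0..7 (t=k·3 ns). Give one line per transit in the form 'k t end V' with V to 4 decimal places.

Γ_L=0.777778, Γ_S=0.500000; launch V₁=3·25/100=0.750000
k=0 src: V=0.7500
k=1 load: inc=0.750000, refl=0.750000·0.777778=0.5833; V=0.000000+0.750000+0.583333=1.3333
k=2 src: inc=0.583333, refl=0.583333·0.500000=0.2917; V=0.750000+0.583333+0.291667=1.6250
k=3 load: inc=0.291667, refl=0.291667·0.777778=0.2269; V=1.333333+0.291667+0.226852=1.8519
k=4 src: inc=0.226852, refl=0.226852·0.500000=0.1134; V=1.625000+0.226852+0.113426=1.9653
k=5 load: inc=0.113426, refl=0.113426·0.777778=0.0882; V=1.851852+0.113426+0.088220=2.0535
k=6 src: inc=0.088220, refl=0.088220·0.500000=0.0441; V=1.965278+0.088220+0.044110=2.0976
k=7 load: inc=0.044110, refl=0.044110·0.777778=0.0343; V=2.053498+0.044110+0.034308=2.1319

0 0 source 0.7500
1 3 load 1.3333
2 6 source 1.6250
3 9 load 1.8519
4 12 source 1.9653
5 15 load 2.0535
6 18 source 2.0976
7 21 load 2.1319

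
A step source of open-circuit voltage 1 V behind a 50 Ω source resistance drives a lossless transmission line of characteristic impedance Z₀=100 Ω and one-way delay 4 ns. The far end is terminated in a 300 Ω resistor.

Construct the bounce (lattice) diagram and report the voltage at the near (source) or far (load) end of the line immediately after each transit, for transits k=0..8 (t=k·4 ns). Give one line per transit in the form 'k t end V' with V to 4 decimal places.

0 0 source 0.6667
1 4 load 1.0000
2 8 source 0.8889
3 12 load 0.8333
4 16 source 0.8519
5 20 load 0.8611
6 24 source 0.8580
7 28 load 0.8565
8 32 source 0.8570

Γ_L=0.500000, Γ_S=-0.333333; launch V₁=1·100/150=0.666667
k=0 src: V=0.6667
k=1 load: inc=0.666667, refl=0.666667·0.500000=0.3333; V=0.000000+0.666667+0.333333=1.0000
k=2 src: inc=0.333333, refl=0.333333·-0.333333=-0.1111; V=0.666667+0.333333+-0.111111=0.8889
k=3 load: inc=-0.111111, refl=-0.111111·0.500000=-0.0556; V=1.000000+-0.111111+-0.055556=0.8333
k=4 src: inc=-0.055556, refl=-0.055556·-0.333333=0.0185; V=0.888889+-0.055556+0.018519=0.8519
k=5 load: inc=0.018519, refl=0.018519·0.500000=0.0093; V=0.833333+0.018519+0.009259=0.8611
k=6 src: inc=0.009259, refl=0.009259·-0.333333=-0.0031; V=0.851852+0.009259+-0.003086=0.8580
k=7 load: inc=-0.003086, refl=-0.003086·0.500000=-0.0015; V=0.861111+-0.003086+-0.001543=0.8565
k=8 src: inc=-0.001543, refl=-0.001543·-0.333333=0.0005; V=0.858025+-0.001543+0.000514=0.8570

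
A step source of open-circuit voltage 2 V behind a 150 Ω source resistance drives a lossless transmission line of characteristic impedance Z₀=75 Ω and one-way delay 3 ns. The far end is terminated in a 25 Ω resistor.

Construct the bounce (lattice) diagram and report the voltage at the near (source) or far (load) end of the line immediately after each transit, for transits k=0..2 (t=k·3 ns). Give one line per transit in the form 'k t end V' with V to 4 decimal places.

0 0 source 0.6667
1 3 load 0.3333
2 6 source 0.2222

Γ_L=-0.500000, Γ_S=0.333333; launch V₁=2·75/225=0.666667
k=0 src: V=0.6667
k=1 load: inc=0.666667, refl=0.666667·-0.500000=-0.3333; V=0.000000+0.666667+-0.333333=0.3333
k=2 src: inc=-0.333333, refl=-0.333333·0.333333=-0.1111; V=0.666667+-0.333333+-0.111111=0.2222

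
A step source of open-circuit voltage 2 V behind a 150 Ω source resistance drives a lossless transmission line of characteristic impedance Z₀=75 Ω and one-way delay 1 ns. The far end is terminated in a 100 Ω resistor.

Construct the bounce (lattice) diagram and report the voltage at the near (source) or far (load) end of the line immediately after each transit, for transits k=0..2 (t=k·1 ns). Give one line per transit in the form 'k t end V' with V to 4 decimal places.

Γ_L=0.142857, Γ_S=0.333333; launch V₁=2·75/225=0.666667
k=0 src: V=0.6667
k=1 load: inc=0.666667, refl=0.666667·0.142857=0.0952; V=0.000000+0.666667+0.095238=0.7619
k=2 src: inc=0.095238, refl=0.095238·0.333333=0.0317; V=0.666667+0.095238+0.031746=0.7937

0 0 source 0.6667
1 1 load 0.7619
2 2 source 0.7937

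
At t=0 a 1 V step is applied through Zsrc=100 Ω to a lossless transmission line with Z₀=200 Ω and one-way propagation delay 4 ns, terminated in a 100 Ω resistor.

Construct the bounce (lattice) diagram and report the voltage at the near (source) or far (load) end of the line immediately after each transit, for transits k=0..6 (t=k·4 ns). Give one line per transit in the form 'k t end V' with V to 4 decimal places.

Γ_L=-0.333333, Γ_S=-0.333333; launch V₁=1·200/300=0.666667
k=0 src: V=0.6667
k=1 load: inc=0.666667, refl=0.666667·-0.333333=-0.2222; V=0.000000+0.666667+-0.222222=0.4444
k=2 src: inc=-0.222222, refl=-0.222222·-0.333333=0.0741; V=0.666667+-0.222222+0.074074=0.5185
k=3 load: inc=0.074074, refl=0.074074·-0.333333=-0.0247; V=0.444444+0.074074+-0.024691=0.4938
k=4 src: inc=-0.024691, refl=-0.024691·-0.333333=0.0082; V=0.518519+-0.024691+0.008230=0.5021
k=5 load: inc=0.008230, refl=0.008230·-0.333333=-0.0027; V=0.493827+0.008230+-0.002743=0.4993
k=6 src: inc=-0.002743, refl=-0.002743·-0.333333=0.0009; V=0.502058+-0.002743+0.000914=0.5002

0 0 source 0.6667
1 4 load 0.4444
2 8 source 0.5185
3 12 load 0.4938
4 16 source 0.5021
5 20 load 0.4993
6 24 source 0.5002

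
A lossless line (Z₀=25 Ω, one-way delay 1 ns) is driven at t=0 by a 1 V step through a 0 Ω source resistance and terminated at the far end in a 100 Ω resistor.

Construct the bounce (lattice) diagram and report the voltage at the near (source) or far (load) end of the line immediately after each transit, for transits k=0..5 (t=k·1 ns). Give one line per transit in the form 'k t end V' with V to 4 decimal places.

Γ_L=0.600000, Γ_S=-1.000000; launch V₁=1·25/25=1.000000
k=0 src: V=1.0000
k=1 load: inc=1.000000, refl=1.000000·0.600000=0.6000; V=0.000000+1.000000+0.600000=1.6000
k=2 src: inc=0.600000, refl=0.600000·-1.000000=-0.6000; V=1.000000+0.600000+-0.600000=1.0000
k=3 load: inc=-0.600000, refl=-0.600000·0.600000=-0.3600; V=1.600000+-0.600000+-0.360000=0.6400
k=4 src: inc=-0.360000, refl=-0.360000·-1.000000=0.3600; V=1.000000+-0.360000+0.360000=1.0000
k=5 load: inc=0.360000, refl=0.360000·0.600000=0.2160; V=0.640000+0.360000+0.216000=1.2160

0 0 source 1.0000
1 1 load 1.6000
2 2 source 1.0000
3 3 load 0.6400
4 4 source 1.0000
5 5 load 1.2160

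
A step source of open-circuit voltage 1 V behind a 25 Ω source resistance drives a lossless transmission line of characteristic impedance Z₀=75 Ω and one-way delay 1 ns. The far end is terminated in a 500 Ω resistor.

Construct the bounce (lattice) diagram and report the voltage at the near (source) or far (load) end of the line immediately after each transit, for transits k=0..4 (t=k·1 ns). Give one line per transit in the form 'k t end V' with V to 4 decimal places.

0 0 source 0.7500
1 1 load 1.3043
2 2 source 1.0272
3 3 load 0.8223
4 4 source 0.9247

Γ_L=0.739130, Γ_S=-0.500000; launch V₁=1·75/100=0.750000
k=0 src: V=0.7500
k=1 load: inc=0.750000, refl=0.750000·0.739130=0.5543; V=0.000000+0.750000+0.554348=1.3043
k=2 src: inc=0.554348, refl=0.554348·-0.500000=-0.2772; V=0.750000+0.554348+-0.277174=1.0272
k=3 load: inc=-0.277174, refl=-0.277174·0.739130=-0.2049; V=1.304348+-0.277174+-0.204868=0.8223
k=4 src: inc=-0.204868, refl=-0.204868·-0.500000=0.1024; V=1.027174+-0.204868+0.102434=0.9247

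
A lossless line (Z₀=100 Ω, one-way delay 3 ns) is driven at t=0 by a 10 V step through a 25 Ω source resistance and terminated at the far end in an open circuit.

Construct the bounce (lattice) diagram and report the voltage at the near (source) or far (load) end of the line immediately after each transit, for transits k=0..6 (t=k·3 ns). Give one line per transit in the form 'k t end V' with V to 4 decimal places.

0 0 source 8.0000
1 3 load 16.0000
2 6 source 11.2000
3 9 load 6.4000
4 12 source 9.2800
5 15 load 12.1600
6 18 source 10.4320

Γ_L=1.000000, Γ_S=-0.600000; launch V₁=10·100/125=8.000000
k=0 src: V=8.0000
k=1 load: inc=8.000000, refl=8.000000·1.000000=8.0000; V=0.000000+8.000000+8.000000=16.0000
k=2 src: inc=8.000000, refl=8.000000·-0.600000=-4.8000; V=8.000000+8.000000+-4.800000=11.2000
k=3 load: inc=-4.800000, refl=-4.800000·1.000000=-4.8000; V=16.000000+-4.800000+-4.800000=6.4000
k=4 src: inc=-4.800000, refl=-4.800000·-0.600000=2.8800; V=11.200000+-4.800000+2.880000=9.2800
k=5 load: inc=2.880000, refl=2.880000·1.000000=2.8800; V=6.400000+2.880000+2.880000=12.1600
k=6 src: inc=2.880000, refl=2.880000·-0.600000=-1.7280; V=9.280000+2.880000+-1.728000=10.4320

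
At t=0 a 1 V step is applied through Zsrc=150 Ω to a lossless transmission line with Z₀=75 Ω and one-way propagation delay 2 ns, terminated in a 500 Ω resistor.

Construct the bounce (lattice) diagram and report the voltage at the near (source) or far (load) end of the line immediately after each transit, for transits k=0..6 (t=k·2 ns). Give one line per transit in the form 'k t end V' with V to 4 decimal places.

Γ_L=0.739130, Γ_S=0.333333; launch V₁=1·75/225=0.333333
k=0 src: V=0.3333
k=1 load: inc=0.333333, refl=0.333333·0.739130=0.2464; V=0.000000+0.333333+0.246377=0.5797
k=2 src: inc=0.246377, refl=0.246377·0.333333=0.0821; V=0.333333+0.246377+0.082126=0.6618
k=3 load: inc=0.082126, refl=0.082126·0.739130=0.0607; V=0.579710+0.082126+0.060702=0.7225
k=4 src: inc=0.060702, refl=0.060702·0.333333=0.0202; V=0.661836+0.060702+0.020234=0.7428
k=5 load: inc=0.020234, refl=0.020234·0.739130=0.0150; V=0.722537+0.020234+0.014955=0.7577
k=6 src: inc=0.014955, refl=0.014955·0.333333=0.0050; V=0.742771+0.014955+0.004985=0.7627

0 0 source 0.3333
1 2 load 0.5797
2 4 source 0.6618
3 6 load 0.7225
4 8 source 0.7428
5 10 load 0.7577
6 12 source 0.7627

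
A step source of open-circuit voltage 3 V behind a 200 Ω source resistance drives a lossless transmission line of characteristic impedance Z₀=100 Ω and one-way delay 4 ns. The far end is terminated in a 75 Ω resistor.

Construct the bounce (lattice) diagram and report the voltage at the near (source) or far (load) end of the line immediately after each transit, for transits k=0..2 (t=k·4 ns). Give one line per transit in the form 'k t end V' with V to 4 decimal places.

0 0 source 1.0000
1 4 load 0.8571
2 8 source 0.8095

Γ_L=-0.142857, Γ_S=0.333333; launch V₁=3·100/300=1.000000
k=0 src: V=1.0000
k=1 load: inc=1.000000, refl=1.000000·-0.142857=-0.1429; V=0.000000+1.000000+-0.142857=0.8571
k=2 src: inc=-0.142857, refl=-0.142857·0.333333=-0.0476; V=1.000000+-0.142857+-0.047619=0.8095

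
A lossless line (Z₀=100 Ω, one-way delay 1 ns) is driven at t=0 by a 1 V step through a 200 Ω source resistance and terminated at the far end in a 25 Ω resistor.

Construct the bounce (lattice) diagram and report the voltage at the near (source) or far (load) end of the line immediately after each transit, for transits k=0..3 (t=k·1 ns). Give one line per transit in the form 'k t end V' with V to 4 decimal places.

0 0 source 0.3333
1 1 load 0.1333
2 2 source 0.0667
3 3 load 0.1067

Γ_L=-0.600000, Γ_S=0.333333; launch V₁=1·100/300=0.333333
k=0 src: V=0.3333
k=1 load: inc=0.333333, refl=0.333333·-0.600000=-0.2000; V=0.000000+0.333333+-0.200000=0.1333
k=2 src: inc=-0.200000, refl=-0.200000·0.333333=-0.0667; V=0.333333+-0.200000+-0.066667=0.0667
k=3 load: inc=-0.066667, refl=-0.066667·-0.600000=0.0400; V=0.133333+-0.066667+0.040000=0.1067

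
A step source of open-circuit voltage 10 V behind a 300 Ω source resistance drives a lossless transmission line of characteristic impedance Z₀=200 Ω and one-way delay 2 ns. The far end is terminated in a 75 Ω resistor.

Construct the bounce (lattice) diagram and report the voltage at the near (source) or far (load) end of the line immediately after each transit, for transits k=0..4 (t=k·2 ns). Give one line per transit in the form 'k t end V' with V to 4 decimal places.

Γ_L=-0.454545, Γ_S=0.200000; launch V₁=10·200/500=4.000000
k=0 src: V=4.0000
k=1 load: inc=4.000000, refl=4.000000·-0.454545=-1.8182; V=0.000000+4.000000+-1.818182=2.1818
k=2 src: inc=-1.818182, refl=-1.818182·0.200000=-0.3636; V=4.000000+-1.818182+-0.363636=1.8182
k=3 load: inc=-0.363636, refl=-0.363636·-0.454545=0.1653; V=2.181818+-0.363636+0.165289=1.9835
k=4 src: inc=0.165289, refl=0.165289·0.200000=0.0331; V=1.818182+0.165289+0.033058=2.0165

0 0 source 4.0000
1 2 load 2.1818
2 4 source 1.8182
3 6 load 1.9835
4 8 source 2.0165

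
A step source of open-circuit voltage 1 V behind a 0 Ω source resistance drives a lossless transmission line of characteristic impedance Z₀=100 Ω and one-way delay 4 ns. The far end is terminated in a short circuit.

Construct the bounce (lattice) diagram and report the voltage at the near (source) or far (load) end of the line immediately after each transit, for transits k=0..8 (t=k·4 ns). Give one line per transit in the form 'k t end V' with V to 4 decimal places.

0 0 source 1.0000
1 4 load 0.0000
2 8 source 1.0000
3 12 load 0.0000
4 16 source 1.0000
5 20 load 0.0000
6 24 source 1.0000
7 28 load 0.0000
8 32 source 1.0000

Γ_L=-1.000000, Γ_S=-1.000000; launch V₁=1·100/100=1.000000
k=0 src: V=1.0000
k=1 load: inc=1.000000, refl=1.000000·-1.000000=-1.0000; V=0.000000+1.000000+-1.000000=0.0000
k=2 src: inc=-1.000000, refl=-1.000000·-1.000000=1.0000; V=1.000000+-1.000000+1.000000=1.0000
k=3 load: inc=1.000000, refl=1.000000·-1.000000=-1.0000; V=0.000000+1.000000+-1.000000=0.0000
k=4 src: inc=-1.000000, refl=-1.000000·-1.000000=1.0000; V=1.000000+-1.000000+1.000000=1.0000
k=5 load: inc=1.000000, refl=1.000000·-1.000000=-1.0000; V=0.000000+1.000000+-1.000000=0.0000
k=6 src: inc=-1.000000, refl=-1.000000·-1.000000=1.0000; V=1.000000+-1.000000+1.000000=1.0000
k=7 load: inc=1.000000, refl=1.000000·-1.000000=-1.0000; V=0.000000+1.000000+-1.000000=0.0000
k=8 src: inc=-1.000000, refl=-1.000000·-1.000000=1.0000; V=1.000000+-1.000000+1.000000=1.0000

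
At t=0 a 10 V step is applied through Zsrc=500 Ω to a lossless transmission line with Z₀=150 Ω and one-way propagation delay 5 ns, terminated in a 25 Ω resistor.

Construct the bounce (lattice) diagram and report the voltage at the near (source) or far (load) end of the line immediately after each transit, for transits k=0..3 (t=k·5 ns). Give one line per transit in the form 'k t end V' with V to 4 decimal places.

0 0 source 2.3077
1 5 load 0.6593
2 10 source -0.2282
3 15 load 0.4057

Γ_L=-0.714286, Γ_S=0.538462; launch V₁=10·150/650=2.307692
k=0 src: V=2.3077
k=1 load: inc=2.307692, refl=2.307692·-0.714286=-1.6484; V=0.000000+2.307692+-1.648352=0.6593
k=2 src: inc=-1.648352, refl=-1.648352·0.538462=-0.8876; V=2.307692+-1.648352+-0.887574=-0.2282
k=3 load: inc=-0.887574, refl=-0.887574·-0.714286=0.6340; V=0.659341+-0.887574+0.633981=0.4057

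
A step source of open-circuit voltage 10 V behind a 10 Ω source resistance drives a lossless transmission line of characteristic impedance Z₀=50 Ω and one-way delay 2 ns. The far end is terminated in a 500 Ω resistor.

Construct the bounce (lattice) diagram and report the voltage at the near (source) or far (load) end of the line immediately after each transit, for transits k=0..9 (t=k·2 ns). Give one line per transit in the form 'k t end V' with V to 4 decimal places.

Γ_L=0.818182, Γ_S=-0.666667; launch V₁=10·50/60=8.333333
k=0 src: V=8.3333
k=1 load: inc=8.333333, refl=8.333333·0.818182=6.8182; V=0.000000+8.333333+6.818182=15.1515
k=2 src: inc=6.818182, refl=6.818182·-0.666667=-4.5455; V=8.333333+6.818182+-4.545455=10.6061
k=3 load: inc=-4.545455, refl=-4.545455·0.818182=-3.7190; V=15.151515+-4.545455+-3.719008=6.8871
k=4 src: inc=-3.719008, refl=-3.719008·-0.666667=2.4793; V=10.606061+-3.719008+2.479339=9.3664
k=5 load: inc=2.479339, refl=2.479339·0.818182=2.0285; V=6.887052+2.479339+2.028550=11.3949
k=6 src: inc=2.028550, refl=2.028550·-0.666667=-1.3524; V=9.366391+2.028550+-1.352367=10.0426
k=7 load: inc=-1.352367, refl=-1.352367·0.818182=-1.1065; V=11.394941+-1.352367+-1.106482=8.9361
k=8 src: inc=-1.106482, refl=-1.106482·-0.666667=0.7377; V=10.042575+-1.106482+0.737655=9.6737
k=9 load: inc=0.737655, refl=0.737655·0.818182=0.6035; V=8.936093+0.737655+0.603536=10.2773

0 0 source 8.3333
1 2 load 15.1515
2 4 source 10.6061
3 6 load 6.8871
4 8 source 9.3664
5 10 load 11.3949
6 12 source 10.0426
7 14 load 8.9361
8 16 source 9.6737
9 18 load 10.2773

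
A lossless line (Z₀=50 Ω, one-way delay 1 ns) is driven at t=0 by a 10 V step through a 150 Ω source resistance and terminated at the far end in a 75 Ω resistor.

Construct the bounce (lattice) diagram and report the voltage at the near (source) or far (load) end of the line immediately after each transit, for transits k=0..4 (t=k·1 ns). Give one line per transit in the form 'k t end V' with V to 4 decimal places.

Γ_L=0.200000, Γ_S=0.500000; launch V₁=10·50/200=2.500000
k=0 src: V=2.5000
k=1 load: inc=2.500000, refl=2.500000·0.200000=0.5000; V=0.000000+2.500000+0.500000=3.0000
k=2 src: inc=0.500000, refl=0.500000·0.500000=0.2500; V=2.500000+0.500000+0.250000=3.2500
k=3 load: inc=0.250000, refl=0.250000·0.200000=0.0500; V=3.000000+0.250000+0.050000=3.3000
k=4 src: inc=0.050000, refl=0.050000·0.500000=0.0250; V=3.250000+0.050000+0.025000=3.3250

0 0 source 2.5000
1 1 load 3.0000
2 2 source 3.2500
3 3 load 3.3000
4 4 source 3.3250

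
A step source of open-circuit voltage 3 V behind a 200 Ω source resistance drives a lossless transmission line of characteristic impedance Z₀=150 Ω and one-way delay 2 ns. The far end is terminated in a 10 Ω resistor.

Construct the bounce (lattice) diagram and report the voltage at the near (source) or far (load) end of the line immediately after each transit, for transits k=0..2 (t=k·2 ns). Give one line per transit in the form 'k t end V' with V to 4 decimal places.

Γ_L=-0.875000, Γ_S=0.142857; launch V₁=3·150/350=1.285714
k=0 src: V=1.2857
k=1 load: inc=1.285714, refl=1.285714·-0.875000=-1.1250; V=0.000000+1.285714+-1.125000=0.1607
k=2 src: inc=-1.125000, refl=-1.125000·0.142857=-0.1607; V=1.285714+-1.125000+-0.160714=0.0000

0 0 source 1.2857
1 2 load 0.1607
2 4 source 0.0000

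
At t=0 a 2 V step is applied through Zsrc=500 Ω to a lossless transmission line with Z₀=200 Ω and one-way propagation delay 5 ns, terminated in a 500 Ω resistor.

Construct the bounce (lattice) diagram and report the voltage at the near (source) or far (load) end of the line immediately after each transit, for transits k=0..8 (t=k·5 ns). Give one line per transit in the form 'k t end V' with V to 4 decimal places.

Γ_L=0.428571, Γ_S=0.428571; launch V₁=2·200/700=0.571429
k=0 src: V=0.5714
k=1 load: inc=0.571429, refl=0.571429·0.428571=0.2449; V=0.000000+0.571429+0.244898=0.8163
k=2 src: inc=0.244898, refl=0.244898·0.428571=0.1050; V=0.571429+0.244898+0.104956=0.9213
k=3 load: inc=0.104956, refl=0.104956·0.428571=0.0450; V=0.816327+0.104956+0.044981=0.9663
k=4 src: inc=0.044981, refl=0.044981·0.428571=0.0193; V=0.921283+0.044981+0.019278=0.9855
k=5 load: inc=0.019278, refl=0.019278·0.428571=0.0083; V=0.966264+0.019278+0.008262=0.9938
k=6 src: inc=0.008262, refl=0.008262·0.428571=0.0035; V=0.985542+0.008262+0.003541=0.9973
k=7 load: inc=0.003541, refl=0.003541·0.428571=0.0015; V=0.993804+0.003541+0.001517=0.9989
k=8 src: inc=0.001517, refl=0.001517·0.428571=0.0007; V=0.997344+0.001517+0.000650=0.9995

0 0 source 0.5714
1 5 load 0.8163
2 10 source 0.9213
3 15 load 0.9663
4 20 source 0.9855
5 25 load 0.9938
6 30 source 0.9973
7 35 load 0.9989
8 40 source 0.9995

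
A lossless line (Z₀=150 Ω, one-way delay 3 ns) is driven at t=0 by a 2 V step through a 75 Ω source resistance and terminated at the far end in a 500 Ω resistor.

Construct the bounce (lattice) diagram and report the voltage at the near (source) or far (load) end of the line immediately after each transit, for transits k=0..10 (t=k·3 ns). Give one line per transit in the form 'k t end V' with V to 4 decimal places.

0 0 source 1.3333
1 3 load 2.0513
2 6 source 1.8120
3 9 load 1.6831
4 12 source 1.7261
5 15 load 1.7492
6 18 source 1.7415
7 21 load 1.7373
8 24 source 1.7387
9 27 load 1.7395
10 30 source 1.7392

Γ_L=0.538462, Γ_S=-0.333333; launch V₁=2·150/225=1.333333
k=0 src: V=1.3333
k=1 load: inc=1.333333, refl=1.333333·0.538462=0.7179; V=0.000000+1.333333+0.717949=2.0513
k=2 src: inc=0.717949, refl=0.717949·-0.333333=-0.2393; V=1.333333+0.717949+-0.239316=1.8120
k=3 load: inc=-0.239316, refl=-0.239316·0.538462=-0.1289; V=2.051282+-0.239316+-0.128863=1.6831
k=4 src: inc=-0.128863, refl=-0.128863·-0.333333=0.0430; V=1.811966+-0.128863+0.042954=1.7261
k=5 load: inc=0.042954, refl=0.042954·0.538462=0.0231; V=1.683103+0.042954+0.023129=1.7492
k=6 src: inc=0.023129, refl=0.023129·-0.333333=-0.0077; V=1.726057+0.023129+-0.007710=1.7415
k=7 load: inc=-0.007710, refl=-0.007710·0.538462=-0.0042; V=1.749187+-0.007710+-0.004151=1.7373
k=8 src: inc=-0.004151, refl=-0.004151·-0.333333=0.0014; V=1.741477+-0.004151+0.001384=1.7387
k=9 load: inc=0.001384, refl=0.001384·0.538462=0.0007; V=1.737325+0.001384+0.000745=1.7395
k=10 src: inc=0.000745, refl=0.000745·-0.333333=-0.0002; V=1.738709+0.000745+-0.000248=1.7392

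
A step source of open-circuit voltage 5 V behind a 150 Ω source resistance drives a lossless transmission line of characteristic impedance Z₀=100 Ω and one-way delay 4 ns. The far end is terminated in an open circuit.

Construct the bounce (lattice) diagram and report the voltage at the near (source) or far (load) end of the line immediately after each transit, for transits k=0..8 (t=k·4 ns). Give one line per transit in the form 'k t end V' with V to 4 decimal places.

Γ_L=1.000000, Γ_S=0.200000; launch V₁=5·100/250=2.000000
k=0 src: V=2.0000
k=1 load: inc=2.000000, refl=2.000000·1.000000=2.0000; V=0.000000+2.000000+2.000000=4.0000
k=2 src: inc=2.000000, refl=2.000000·0.200000=0.4000; V=2.000000+2.000000+0.400000=4.4000
k=3 load: inc=0.400000, refl=0.400000·1.000000=0.4000; V=4.000000+0.400000+0.400000=4.8000
k=4 src: inc=0.400000, refl=0.400000·0.200000=0.0800; V=4.400000+0.400000+0.080000=4.8800
k=5 load: inc=0.080000, refl=0.080000·1.000000=0.0800; V=4.800000+0.080000+0.080000=4.9600
k=6 src: inc=0.080000, refl=0.080000·0.200000=0.0160; V=4.880000+0.080000+0.016000=4.9760
k=7 load: inc=0.016000, refl=0.016000·1.000000=0.0160; V=4.960000+0.016000+0.016000=4.9920
k=8 src: inc=0.016000, refl=0.016000·0.200000=0.0032; V=4.976000+0.016000+0.003200=4.9952

0 0 source 2.0000
1 4 load 4.0000
2 8 source 4.4000
3 12 load 4.8000
4 16 source 4.8800
5 20 load 4.9600
6 24 source 4.9760
7 28 load 4.9920
8 32 source 4.9952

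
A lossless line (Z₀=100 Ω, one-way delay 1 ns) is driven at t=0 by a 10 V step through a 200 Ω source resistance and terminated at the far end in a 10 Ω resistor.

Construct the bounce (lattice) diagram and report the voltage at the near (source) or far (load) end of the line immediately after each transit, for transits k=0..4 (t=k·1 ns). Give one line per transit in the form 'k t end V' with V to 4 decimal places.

0 0 source 3.3333
1 1 load 0.6061
2 2 source -0.3030
3 3 load 0.4408
4 4 source 0.6887

Γ_L=-0.818182, Γ_S=0.333333; launch V₁=10·100/300=3.333333
k=0 src: V=3.3333
k=1 load: inc=3.333333, refl=3.333333·-0.818182=-2.7273; V=0.000000+3.333333+-2.727273=0.6061
k=2 src: inc=-2.727273, refl=-2.727273·0.333333=-0.9091; V=3.333333+-2.727273+-0.909091=-0.3030
k=3 load: inc=-0.909091, refl=-0.909091·-0.818182=0.7438; V=0.606061+-0.909091+0.743802=0.4408
k=4 src: inc=0.743802, refl=0.743802·0.333333=0.2479; V=-0.303030+0.743802+0.247934=0.6887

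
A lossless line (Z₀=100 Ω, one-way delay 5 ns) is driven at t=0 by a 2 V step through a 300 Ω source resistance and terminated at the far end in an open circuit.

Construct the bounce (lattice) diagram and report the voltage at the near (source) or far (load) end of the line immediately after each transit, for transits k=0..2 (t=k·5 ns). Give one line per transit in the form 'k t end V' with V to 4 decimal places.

Γ_L=1.000000, Γ_S=0.500000; launch V₁=2·100/400=0.500000
k=0 src: V=0.5000
k=1 load: inc=0.500000, refl=0.500000·1.000000=0.5000; V=0.000000+0.500000+0.500000=1.0000
k=2 src: inc=0.500000, refl=0.500000·0.500000=0.2500; V=0.500000+0.500000+0.250000=1.2500

0 0 source 0.5000
1 5 load 1.0000
2 10 source 1.2500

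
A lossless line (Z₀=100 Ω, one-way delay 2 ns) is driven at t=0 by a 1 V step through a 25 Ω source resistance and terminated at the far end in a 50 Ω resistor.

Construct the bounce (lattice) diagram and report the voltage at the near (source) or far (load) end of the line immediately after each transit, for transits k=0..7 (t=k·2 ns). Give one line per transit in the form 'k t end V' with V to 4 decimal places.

Γ_L=-0.333333, Γ_S=-0.600000; launch V₁=1·100/125=0.800000
k=0 src: V=0.8000
k=1 load: inc=0.800000, refl=0.800000·-0.333333=-0.2667; V=0.000000+0.800000+-0.266667=0.5333
k=2 src: inc=-0.266667, refl=-0.266667·-0.600000=0.1600; V=0.800000+-0.266667+0.160000=0.6933
k=3 load: inc=0.160000, refl=0.160000·-0.333333=-0.0533; V=0.533333+0.160000+-0.053333=0.6400
k=4 src: inc=-0.053333, refl=-0.053333·-0.600000=0.0320; V=0.693333+-0.053333+0.032000=0.6720
k=5 load: inc=0.032000, refl=0.032000·-0.333333=-0.0107; V=0.640000+0.032000+-0.010667=0.6613
k=6 src: inc=-0.010667, refl=-0.010667·-0.600000=0.0064; V=0.672000+-0.010667+0.006400=0.6677
k=7 load: inc=0.006400, refl=0.006400·-0.333333=-0.0021; V=0.661333+0.006400+-0.002133=0.6656

0 0 source 0.8000
1 2 load 0.5333
2 4 source 0.6933
3 6 load 0.6400
4 8 source 0.6720
5 10 load 0.6613
6 12 source 0.6677
7 14 load 0.6656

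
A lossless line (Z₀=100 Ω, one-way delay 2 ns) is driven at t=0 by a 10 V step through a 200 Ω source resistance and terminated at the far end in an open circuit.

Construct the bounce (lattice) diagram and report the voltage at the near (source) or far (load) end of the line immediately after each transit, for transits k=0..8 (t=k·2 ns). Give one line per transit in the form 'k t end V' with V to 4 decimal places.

0 0 source 3.3333
1 2 load 6.6667
2 4 source 7.7778
3 6 load 8.8889
4 8 source 9.2593
5 10 load 9.6296
6 12 source 9.7531
7 14 load 9.8765
8 16 source 9.9177

Γ_L=1.000000, Γ_S=0.333333; launch V₁=10·100/300=3.333333
k=0 src: V=3.3333
k=1 load: inc=3.333333, refl=3.333333·1.000000=3.3333; V=0.000000+3.333333+3.333333=6.6667
k=2 src: inc=3.333333, refl=3.333333·0.333333=1.1111; V=3.333333+3.333333+1.111111=7.7778
k=3 load: inc=1.111111, refl=1.111111·1.000000=1.1111; V=6.666667+1.111111+1.111111=8.8889
k=4 src: inc=1.111111, refl=1.111111·0.333333=0.3704; V=7.777778+1.111111+0.370370=9.2593
k=5 load: inc=0.370370, refl=0.370370·1.000000=0.3704; V=8.888889+0.370370+0.370370=9.6296
k=6 src: inc=0.370370, refl=0.370370·0.333333=0.1235; V=9.259259+0.370370+0.123457=9.7531
k=7 load: inc=0.123457, refl=0.123457·1.000000=0.1235; V=9.629630+0.123457+0.123457=9.8765
k=8 src: inc=0.123457, refl=0.123457·0.333333=0.0412; V=9.753086+0.123457+0.041152=9.9177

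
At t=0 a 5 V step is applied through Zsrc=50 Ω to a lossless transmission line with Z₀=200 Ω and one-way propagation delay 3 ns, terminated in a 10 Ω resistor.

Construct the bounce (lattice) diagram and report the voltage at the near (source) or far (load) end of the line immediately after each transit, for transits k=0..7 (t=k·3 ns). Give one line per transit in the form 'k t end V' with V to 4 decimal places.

Γ_L=-0.904762, Γ_S=-0.600000; launch V₁=5·200/250=4.000000
k=0 src: V=4.0000
k=1 load: inc=4.000000, refl=4.000000·-0.904762=-3.6190; V=0.000000+4.000000+-3.619048=0.3810
k=2 src: inc=-3.619048, refl=-3.619048·-0.600000=2.1714; V=4.000000+-3.619048+2.171429=2.5524
k=3 load: inc=2.171429, refl=2.171429·-0.904762=-1.9646; V=0.380952+2.171429+-1.964626=0.5878
k=4 src: inc=-1.964626, refl=-1.964626·-0.600000=1.1788; V=2.552381+-1.964626+1.178776=1.7665
k=5 load: inc=1.178776, refl=1.178776·-0.904762=-1.0665; V=0.587755+1.178776+-1.066511=0.7000
k=6 src: inc=-1.066511, refl=-1.066511·-0.600000=0.6399; V=1.766531+-1.066511+0.639907=1.3399
k=7 load: inc=0.639907, refl=0.639907·-0.904762=-0.5790; V=0.700019+0.639907+-0.578963=0.7610

0 0 source 4.0000
1 3 load 0.3810
2 6 source 2.5524
3 9 load 0.5878
4 12 source 1.7665
5 15 load 0.7000
6 18 source 1.3399
7 21 load 0.7610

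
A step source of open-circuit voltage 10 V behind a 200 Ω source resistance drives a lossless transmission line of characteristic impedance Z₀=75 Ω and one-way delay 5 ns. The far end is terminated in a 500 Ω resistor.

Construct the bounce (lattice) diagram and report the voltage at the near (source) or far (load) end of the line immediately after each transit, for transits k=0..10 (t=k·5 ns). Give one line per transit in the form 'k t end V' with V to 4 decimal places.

Γ_L=0.739130, Γ_S=0.454545; launch V₁=10·75/275=2.727273
k=0 src: V=2.7273
k=1 load: inc=2.727273, refl=2.727273·0.739130=2.0158; V=0.000000+2.727273+2.015810=4.7431
k=2 src: inc=2.015810, refl=2.015810·0.454545=0.9163; V=2.727273+2.015810+0.916277=5.6594
k=3 load: inc=0.916277, refl=0.916277·0.739130=0.6772; V=4.743083+0.916277+0.677249=6.3366
k=4 src: inc=0.677249, refl=0.677249·0.454545=0.3078; V=5.659360+0.677249+0.307840=6.6444
k=5 load: inc=0.307840, refl=0.307840·0.739130=0.2275; V=6.336609+0.307840+0.227534=6.8720
k=6 src: inc=0.227534, refl=0.227534·0.454545=0.1034; V=6.644449+0.227534+0.103425=6.9754
k=7 load: inc=0.103425, refl=0.103425·0.739130=0.0764; V=6.871983+0.103425+0.076444=7.0519
k=8 src: inc=0.076444, refl=0.076444·0.454545=0.0347; V=6.975408+0.076444+0.034747=7.0866
k=9 load: inc=0.034747, refl=0.034747·0.739130=0.0257; V=7.051852+0.034747+0.025683=7.1123
k=10 src: inc=0.025683, refl=0.025683·0.454545=0.0117; V=7.086599+0.025683+0.011674=7.1240

0 0 source 2.7273
1 5 load 4.7431
2 10 source 5.6594
3 15 load 6.3366
4 20 source 6.6444
5 25 load 6.8720
6 30 source 6.9754
7 35 load 7.0519
8 40 source 7.0866
9 45 load 7.1123
10 50 source 7.1240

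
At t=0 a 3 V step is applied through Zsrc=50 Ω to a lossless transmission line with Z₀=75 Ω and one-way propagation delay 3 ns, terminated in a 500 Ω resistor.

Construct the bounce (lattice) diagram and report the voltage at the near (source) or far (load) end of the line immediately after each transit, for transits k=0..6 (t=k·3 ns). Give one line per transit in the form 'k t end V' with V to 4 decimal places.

Γ_L=0.739130, Γ_S=-0.200000; launch V₁=3·75/125=1.800000
k=0 src: V=1.8000
k=1 load: inc=1.800000, refl=1.800000·0.739130=1.3304; V=0.000000+1.800000+1.330435=3.1304
k=2 src: inc=1.330435, refl=1.330435·-0.200000=-0.2661; V=1.800000+1.330435+-0.266087=2.8643
k=3 load: inc=-0.266087, refl=-0.266087·0.739130=-0.1967; V=3.130435+-0.266087+-0.196673=2.6677
k=4 src: inc=-0.196673, refl=-0.196673·-0.200000=0.0393; V=2.864348+-0.196673+0.039335=2.7070
k=5 load: inc=0.039335, refl=0.039335·0.739130=0.0291; V=2.667675+0.039335+0.029073=2.7361
k=6 src: inc=0.029073, refl=0.029073·-0.200000=-0.0058; V=2.707009+0.029073+-0.005815=2.7303

0 0 source 1.8000
1 3 load 3.1304
2 6 source 2.8643
3 9 load 2.6677
4 12 source 2.7070
5 15 load 2.7361
6 18 source 2.7303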